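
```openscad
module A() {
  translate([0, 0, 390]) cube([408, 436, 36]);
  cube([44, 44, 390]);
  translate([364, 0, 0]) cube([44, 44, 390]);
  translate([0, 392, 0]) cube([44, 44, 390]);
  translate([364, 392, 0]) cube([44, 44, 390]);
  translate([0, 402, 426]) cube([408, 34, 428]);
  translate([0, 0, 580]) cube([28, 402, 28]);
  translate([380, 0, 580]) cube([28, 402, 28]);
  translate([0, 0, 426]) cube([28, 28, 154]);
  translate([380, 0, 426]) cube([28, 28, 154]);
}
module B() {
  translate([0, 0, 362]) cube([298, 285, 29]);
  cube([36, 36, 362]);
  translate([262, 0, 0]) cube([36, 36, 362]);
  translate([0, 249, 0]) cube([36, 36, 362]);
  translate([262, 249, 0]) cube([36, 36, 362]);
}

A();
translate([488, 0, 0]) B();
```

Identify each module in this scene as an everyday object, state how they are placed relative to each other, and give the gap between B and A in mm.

A is a chair. B is a stool. The stool is on the floor beside the chair on its +x side. The gap between the stool and the chair is 80 mm.

The stool's nearest face is 80 mm from the chair's +x face.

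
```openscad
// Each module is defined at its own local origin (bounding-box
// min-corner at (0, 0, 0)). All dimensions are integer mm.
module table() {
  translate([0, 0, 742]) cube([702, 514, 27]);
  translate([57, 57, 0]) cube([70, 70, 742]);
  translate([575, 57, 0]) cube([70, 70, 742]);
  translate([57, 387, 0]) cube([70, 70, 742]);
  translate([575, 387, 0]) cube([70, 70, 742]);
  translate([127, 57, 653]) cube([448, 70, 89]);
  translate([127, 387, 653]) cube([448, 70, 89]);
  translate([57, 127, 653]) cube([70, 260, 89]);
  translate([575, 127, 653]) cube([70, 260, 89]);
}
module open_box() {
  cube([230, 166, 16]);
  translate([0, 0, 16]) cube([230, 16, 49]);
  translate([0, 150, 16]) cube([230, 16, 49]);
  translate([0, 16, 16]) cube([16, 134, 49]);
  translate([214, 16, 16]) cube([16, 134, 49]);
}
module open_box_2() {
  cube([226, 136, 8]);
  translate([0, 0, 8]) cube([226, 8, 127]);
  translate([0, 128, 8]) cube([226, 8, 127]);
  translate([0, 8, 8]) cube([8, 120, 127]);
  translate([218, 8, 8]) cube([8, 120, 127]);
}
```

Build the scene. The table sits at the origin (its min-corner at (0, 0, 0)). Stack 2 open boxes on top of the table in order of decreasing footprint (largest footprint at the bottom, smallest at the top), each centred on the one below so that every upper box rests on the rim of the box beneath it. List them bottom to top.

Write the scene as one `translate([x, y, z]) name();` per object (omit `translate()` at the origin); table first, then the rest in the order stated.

table();
translate([236, 174, 769]) open_box();
translate([238, 189, 834]) open_box_2();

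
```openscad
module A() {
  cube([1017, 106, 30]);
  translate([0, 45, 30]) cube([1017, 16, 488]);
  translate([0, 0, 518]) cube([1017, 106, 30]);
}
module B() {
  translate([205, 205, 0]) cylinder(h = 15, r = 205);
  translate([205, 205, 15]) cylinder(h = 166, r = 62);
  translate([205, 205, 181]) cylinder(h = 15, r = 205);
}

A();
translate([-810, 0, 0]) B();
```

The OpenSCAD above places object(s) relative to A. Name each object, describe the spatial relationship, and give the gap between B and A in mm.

A is an I-beam. B is a spool. The spool is on the floor beside the I-beam on its −x side. The gap between the spool and the I-beam is 400 mm.

The spool's nearest face is 400 mm from the I-beam's −x face.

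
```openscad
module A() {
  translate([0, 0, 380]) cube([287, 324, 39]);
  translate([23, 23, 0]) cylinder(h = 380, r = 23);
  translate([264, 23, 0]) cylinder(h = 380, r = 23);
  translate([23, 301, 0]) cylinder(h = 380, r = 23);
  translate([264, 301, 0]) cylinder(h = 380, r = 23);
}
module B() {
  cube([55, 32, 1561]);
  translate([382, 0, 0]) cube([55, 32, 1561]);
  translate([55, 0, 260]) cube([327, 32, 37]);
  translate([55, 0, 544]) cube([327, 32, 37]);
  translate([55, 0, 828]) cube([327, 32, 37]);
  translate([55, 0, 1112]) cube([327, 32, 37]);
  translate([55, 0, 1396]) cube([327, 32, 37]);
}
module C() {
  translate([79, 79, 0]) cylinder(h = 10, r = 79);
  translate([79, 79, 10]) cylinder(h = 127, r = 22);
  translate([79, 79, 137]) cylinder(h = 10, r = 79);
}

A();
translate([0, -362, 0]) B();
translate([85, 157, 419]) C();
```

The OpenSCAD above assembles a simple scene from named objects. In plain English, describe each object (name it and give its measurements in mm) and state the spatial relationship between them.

A is a four-legged stool. The seat is 287×324 mm, 39 mm thick, top at z = 419 mm. It stands on four round legs, each 46 mm in diameter, from z = 0 to the seat underside, each leg's axis is inset half a diameter from the nearest pair of seat edges (so the leg's bounding box is flush with the corner).

B is a straight ladder. Two 55×32 mm vertical rails, 1561 mm tall, stand 437 mm apart (outside-to-outside) with their front faces coplanar on the −y side. 5 rungs, each 32 mm deep and 37 mm tall, span between the inner faces of the rails, front faces flush with the rails. The lowest rung's underside is at z = 260 mm and rungs are spaced 284 mm apart (underside to underside).

C is a spool: two coaxial disc flanges of radius 79 mm and thickness 10 mm, joined by a core cylinder of radius 22 mm and height 127 mm. The lower flange rests on z = 0 and the three cylinders share a vertical axis.

The ladder is on the floor beside the stool on its −y side. The spool is on top of the stool.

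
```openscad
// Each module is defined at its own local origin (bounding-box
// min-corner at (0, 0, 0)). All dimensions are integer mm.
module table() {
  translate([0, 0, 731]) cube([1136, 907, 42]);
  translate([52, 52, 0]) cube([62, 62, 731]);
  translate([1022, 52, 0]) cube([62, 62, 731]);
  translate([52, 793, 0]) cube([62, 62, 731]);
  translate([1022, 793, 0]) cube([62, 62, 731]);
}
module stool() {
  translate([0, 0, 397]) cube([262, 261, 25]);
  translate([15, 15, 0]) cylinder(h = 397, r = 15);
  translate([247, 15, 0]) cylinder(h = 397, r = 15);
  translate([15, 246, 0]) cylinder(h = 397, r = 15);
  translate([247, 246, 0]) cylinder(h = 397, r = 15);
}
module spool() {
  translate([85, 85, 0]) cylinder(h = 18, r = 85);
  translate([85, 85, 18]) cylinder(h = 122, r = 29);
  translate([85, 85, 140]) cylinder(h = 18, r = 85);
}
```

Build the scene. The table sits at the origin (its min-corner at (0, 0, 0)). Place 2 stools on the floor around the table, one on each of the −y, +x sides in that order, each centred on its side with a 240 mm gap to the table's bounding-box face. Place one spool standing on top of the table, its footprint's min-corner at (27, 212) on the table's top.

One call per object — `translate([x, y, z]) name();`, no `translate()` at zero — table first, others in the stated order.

table();
translate([437, -501, 0]) stool();
translate([1376, 323, 0]) stool();
translate([27, 212, 773]) spool();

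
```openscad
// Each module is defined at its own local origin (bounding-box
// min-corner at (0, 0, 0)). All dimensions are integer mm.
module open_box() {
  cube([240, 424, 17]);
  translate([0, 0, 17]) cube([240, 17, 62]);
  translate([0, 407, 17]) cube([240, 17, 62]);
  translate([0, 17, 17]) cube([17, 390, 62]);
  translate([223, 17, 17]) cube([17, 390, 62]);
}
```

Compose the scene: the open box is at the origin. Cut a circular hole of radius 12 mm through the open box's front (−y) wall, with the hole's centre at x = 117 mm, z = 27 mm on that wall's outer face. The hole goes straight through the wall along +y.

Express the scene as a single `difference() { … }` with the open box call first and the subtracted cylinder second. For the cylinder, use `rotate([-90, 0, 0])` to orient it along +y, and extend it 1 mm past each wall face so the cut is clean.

difference() {
  open_box();
  translate([117, -1, 27]) rotate([-90, 0, 0]) cylinder(h = 19, r = 12);
}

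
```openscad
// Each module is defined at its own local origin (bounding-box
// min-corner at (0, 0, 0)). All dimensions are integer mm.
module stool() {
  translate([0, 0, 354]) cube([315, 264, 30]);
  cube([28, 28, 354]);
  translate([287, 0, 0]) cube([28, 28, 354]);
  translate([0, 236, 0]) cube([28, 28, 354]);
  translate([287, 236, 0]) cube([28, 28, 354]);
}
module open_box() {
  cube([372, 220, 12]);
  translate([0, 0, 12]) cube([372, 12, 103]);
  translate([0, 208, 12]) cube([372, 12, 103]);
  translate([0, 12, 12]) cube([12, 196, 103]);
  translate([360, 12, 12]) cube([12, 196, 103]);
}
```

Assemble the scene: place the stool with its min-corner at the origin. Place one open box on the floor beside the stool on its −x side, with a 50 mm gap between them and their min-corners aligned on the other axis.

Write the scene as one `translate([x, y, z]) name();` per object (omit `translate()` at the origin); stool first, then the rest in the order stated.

stool();
translate([-422, 0, 0]) open_box();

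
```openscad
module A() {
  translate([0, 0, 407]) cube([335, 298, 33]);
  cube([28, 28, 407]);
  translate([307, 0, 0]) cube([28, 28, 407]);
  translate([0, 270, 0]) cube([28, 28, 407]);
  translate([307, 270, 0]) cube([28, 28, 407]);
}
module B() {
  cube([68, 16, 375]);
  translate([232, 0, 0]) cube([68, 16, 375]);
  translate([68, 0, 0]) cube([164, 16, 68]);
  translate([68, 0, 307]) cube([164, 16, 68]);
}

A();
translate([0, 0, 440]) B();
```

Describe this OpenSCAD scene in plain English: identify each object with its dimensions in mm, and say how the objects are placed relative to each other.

A is a simple wooden stool: a rectangular seat 335 mm (x) by 298 mm (y), 33 mm thick, top face at z = 440 mm, on four square legs, each 28×28 mm in cross-section. The legs rest on z = 0, each flush with a corner of the seat.

B is a rectangular picture frame lying in the x–z plane (depth along y). The opening is 164 mm wide (x) by 239 mm tall (z), surrounded by a border 68 mm wide on all four sides. The frame is 16 mm deep and is made of two full-height vertical stiles with two horizontal rails fitted between them.

The picture frame is on top of the stool.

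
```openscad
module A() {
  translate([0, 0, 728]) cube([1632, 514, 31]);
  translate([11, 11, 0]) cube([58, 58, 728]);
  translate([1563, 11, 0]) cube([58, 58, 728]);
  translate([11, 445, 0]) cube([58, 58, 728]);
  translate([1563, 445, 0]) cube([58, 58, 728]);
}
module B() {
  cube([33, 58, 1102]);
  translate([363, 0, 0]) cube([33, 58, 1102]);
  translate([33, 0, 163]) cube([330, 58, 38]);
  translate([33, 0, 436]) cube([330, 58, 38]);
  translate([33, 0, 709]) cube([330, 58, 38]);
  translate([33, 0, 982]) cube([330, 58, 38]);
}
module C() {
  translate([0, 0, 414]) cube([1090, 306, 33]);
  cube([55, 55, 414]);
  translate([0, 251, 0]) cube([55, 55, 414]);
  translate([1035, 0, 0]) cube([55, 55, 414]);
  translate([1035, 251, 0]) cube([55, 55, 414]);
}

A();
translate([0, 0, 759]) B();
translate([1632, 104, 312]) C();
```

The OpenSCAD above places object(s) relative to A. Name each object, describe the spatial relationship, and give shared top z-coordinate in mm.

A is a table. B is a ladder. C is a bench. The ladder is on top of the table. The bench is beside the table with their tops flush at z = 759. The shared top z-coordinate is 759 mm.

Both tops at z = 759 mm.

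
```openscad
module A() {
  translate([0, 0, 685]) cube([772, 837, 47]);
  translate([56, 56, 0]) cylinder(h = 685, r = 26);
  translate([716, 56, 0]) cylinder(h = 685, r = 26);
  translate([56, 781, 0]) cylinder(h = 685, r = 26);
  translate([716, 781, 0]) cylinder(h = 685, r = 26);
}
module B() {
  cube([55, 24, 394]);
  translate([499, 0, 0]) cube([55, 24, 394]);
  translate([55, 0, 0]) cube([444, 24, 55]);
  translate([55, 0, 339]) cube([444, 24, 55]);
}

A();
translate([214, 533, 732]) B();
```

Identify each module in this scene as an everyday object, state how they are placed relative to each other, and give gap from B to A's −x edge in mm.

A is a table. B is a picture frame. The picture frame is on top of the table. The gap from the picture frame to the table's −x edge is 214 mm.

The picture frame's min-x is at 214; the table's min-x is 0; gap = 214 mm.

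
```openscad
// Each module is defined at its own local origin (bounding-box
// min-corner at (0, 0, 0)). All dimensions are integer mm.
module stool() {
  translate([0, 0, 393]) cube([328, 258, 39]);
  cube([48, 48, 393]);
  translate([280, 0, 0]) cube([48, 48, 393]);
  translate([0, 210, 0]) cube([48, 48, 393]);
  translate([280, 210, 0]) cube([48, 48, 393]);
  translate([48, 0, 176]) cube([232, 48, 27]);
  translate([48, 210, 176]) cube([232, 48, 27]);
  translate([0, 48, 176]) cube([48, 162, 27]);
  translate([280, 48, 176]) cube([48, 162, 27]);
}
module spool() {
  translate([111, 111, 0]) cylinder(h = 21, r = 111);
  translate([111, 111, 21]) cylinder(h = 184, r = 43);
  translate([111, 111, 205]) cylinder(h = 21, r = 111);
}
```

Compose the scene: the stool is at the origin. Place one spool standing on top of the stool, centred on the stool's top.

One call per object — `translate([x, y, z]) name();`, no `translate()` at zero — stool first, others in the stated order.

stool();
translate([53, 18, 432]) spool();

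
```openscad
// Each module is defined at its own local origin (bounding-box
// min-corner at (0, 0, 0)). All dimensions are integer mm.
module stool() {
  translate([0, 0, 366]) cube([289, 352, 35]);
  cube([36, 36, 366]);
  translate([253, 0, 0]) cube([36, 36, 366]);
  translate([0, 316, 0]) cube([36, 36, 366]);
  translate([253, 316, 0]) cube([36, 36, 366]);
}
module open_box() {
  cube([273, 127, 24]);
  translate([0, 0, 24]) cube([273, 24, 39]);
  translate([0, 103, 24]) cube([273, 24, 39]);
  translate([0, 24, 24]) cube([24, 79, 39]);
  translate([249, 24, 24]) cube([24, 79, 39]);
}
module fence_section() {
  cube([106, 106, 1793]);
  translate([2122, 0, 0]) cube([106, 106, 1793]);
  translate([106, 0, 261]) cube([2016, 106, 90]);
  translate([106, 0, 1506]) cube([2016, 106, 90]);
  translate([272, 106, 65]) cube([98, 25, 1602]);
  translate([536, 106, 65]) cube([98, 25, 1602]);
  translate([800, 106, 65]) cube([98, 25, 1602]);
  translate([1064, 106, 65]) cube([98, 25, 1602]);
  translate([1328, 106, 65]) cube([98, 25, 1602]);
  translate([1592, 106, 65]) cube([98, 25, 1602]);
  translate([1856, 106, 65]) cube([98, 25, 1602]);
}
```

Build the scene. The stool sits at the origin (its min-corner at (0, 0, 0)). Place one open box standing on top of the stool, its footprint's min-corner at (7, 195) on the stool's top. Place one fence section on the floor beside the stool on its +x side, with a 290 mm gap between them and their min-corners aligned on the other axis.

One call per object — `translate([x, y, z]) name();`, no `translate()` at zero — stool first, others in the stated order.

stool();
translate([7, 195, 401]) open_box();
translate([579, 0, 0]) fence_section();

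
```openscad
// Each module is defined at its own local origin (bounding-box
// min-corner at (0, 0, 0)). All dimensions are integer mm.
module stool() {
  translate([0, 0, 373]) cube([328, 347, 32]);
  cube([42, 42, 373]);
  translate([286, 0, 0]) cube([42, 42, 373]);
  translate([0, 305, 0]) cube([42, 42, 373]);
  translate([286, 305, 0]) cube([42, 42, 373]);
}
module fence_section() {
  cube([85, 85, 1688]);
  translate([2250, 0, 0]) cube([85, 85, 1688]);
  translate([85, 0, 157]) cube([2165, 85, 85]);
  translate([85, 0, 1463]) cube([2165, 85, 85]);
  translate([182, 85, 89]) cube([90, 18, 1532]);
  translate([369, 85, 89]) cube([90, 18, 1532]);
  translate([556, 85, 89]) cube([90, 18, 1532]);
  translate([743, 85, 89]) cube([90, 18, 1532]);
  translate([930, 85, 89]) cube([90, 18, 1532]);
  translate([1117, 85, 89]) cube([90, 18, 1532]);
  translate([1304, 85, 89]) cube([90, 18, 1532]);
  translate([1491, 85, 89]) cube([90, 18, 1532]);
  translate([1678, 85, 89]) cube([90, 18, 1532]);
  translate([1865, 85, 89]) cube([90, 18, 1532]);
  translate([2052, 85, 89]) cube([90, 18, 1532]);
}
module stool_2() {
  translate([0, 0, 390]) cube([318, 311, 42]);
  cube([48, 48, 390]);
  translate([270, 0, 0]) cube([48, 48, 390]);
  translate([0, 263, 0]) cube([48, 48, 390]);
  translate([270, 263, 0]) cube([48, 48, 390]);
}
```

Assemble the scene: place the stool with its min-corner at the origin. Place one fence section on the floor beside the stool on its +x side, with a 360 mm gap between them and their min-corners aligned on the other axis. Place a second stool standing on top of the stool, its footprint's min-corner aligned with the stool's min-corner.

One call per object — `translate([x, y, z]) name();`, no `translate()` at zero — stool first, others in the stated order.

stool();
translate([688, 0, 0]) fence_section();
translate([0, 0, 405]) stool_2();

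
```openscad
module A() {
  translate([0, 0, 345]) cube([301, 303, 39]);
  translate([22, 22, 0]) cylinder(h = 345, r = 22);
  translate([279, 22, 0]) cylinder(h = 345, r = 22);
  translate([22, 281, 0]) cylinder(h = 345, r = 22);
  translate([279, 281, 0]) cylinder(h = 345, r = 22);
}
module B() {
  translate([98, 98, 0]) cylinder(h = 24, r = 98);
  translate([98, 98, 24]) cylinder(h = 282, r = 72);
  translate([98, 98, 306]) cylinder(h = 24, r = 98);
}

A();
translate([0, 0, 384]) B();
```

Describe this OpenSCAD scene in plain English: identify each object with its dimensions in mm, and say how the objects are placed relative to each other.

A is a four-legged stool. The seat is 301×303 mm, 39 mm thick, top at z = 384 mm. It stands on four round legs, each 44 mm in diameter, from z = 0 to the seat underside, each leg's axis is inset half a diameter from the nearest pair of seat edges (so the leg's bounding box is flush with the corner).

B is a spool: two coaxial disc flanges of radius 98 mm and thickness 24 mm, joined by a core cylinder of radius 72 mm and height 282 mm. The lower flange rests on z = 0 and the three cylinders share a vertical axis.

The spool is on top of the stool.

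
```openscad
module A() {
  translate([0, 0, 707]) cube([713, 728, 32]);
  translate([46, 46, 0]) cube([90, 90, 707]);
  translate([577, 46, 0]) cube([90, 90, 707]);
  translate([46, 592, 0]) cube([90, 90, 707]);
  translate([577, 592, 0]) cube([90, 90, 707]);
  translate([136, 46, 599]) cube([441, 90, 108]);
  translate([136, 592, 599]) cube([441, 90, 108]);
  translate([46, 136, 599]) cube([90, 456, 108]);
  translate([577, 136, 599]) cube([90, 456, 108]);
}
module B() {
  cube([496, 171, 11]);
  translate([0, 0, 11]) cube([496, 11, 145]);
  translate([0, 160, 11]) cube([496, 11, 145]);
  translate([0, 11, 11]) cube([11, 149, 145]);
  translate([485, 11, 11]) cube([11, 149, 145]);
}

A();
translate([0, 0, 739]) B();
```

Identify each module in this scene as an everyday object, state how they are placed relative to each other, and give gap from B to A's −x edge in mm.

The open box's min-x is at 0; the table's min-x is 0; gap = 0 mm.

A is a table. B is an open box. The open box is on top of the table. The gap from the open box to the table's −x edge is 0 mm.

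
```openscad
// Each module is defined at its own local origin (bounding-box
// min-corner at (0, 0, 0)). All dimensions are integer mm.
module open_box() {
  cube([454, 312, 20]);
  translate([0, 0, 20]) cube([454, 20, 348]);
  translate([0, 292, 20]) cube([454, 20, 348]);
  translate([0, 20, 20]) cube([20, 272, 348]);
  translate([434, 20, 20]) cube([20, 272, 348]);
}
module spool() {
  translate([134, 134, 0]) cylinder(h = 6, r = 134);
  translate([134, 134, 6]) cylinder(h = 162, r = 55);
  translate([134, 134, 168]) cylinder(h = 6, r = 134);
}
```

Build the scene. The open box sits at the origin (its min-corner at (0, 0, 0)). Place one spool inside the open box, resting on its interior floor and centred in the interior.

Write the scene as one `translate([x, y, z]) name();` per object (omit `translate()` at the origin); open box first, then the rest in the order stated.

open_box();
translate([93, 22, 20]) spool();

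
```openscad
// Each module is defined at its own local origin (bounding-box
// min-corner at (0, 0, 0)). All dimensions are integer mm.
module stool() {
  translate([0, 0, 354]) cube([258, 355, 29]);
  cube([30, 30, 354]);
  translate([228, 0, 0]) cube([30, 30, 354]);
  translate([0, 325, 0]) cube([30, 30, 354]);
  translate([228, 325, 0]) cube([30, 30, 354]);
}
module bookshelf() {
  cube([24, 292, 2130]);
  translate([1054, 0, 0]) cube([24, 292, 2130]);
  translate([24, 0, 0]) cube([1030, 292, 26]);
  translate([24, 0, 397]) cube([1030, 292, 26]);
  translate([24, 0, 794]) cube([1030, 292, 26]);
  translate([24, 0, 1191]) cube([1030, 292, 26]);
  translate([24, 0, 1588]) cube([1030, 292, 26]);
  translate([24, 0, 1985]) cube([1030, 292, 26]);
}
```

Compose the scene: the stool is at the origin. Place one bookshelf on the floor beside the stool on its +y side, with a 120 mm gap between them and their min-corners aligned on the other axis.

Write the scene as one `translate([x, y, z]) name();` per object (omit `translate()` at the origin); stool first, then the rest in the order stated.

stool();
translate([0, 475, 0]) bookshelf();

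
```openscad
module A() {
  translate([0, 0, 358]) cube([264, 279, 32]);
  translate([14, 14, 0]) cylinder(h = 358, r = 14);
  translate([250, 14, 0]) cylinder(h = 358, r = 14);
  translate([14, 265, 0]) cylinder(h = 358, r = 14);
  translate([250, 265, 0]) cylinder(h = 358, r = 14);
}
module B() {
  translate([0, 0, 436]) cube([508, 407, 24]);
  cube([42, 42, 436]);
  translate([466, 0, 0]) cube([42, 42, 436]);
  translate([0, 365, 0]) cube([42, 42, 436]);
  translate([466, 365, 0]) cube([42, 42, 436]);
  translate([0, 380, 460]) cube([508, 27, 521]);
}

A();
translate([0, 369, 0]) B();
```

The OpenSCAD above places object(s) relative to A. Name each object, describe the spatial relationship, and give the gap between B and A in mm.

The chair's nearest face is 90 mm from the stool's +y face.

A is a stool. B is a chair. The chair is on the floor beside the stool on its +y side. The gap between the chair and the stool is 90 mm.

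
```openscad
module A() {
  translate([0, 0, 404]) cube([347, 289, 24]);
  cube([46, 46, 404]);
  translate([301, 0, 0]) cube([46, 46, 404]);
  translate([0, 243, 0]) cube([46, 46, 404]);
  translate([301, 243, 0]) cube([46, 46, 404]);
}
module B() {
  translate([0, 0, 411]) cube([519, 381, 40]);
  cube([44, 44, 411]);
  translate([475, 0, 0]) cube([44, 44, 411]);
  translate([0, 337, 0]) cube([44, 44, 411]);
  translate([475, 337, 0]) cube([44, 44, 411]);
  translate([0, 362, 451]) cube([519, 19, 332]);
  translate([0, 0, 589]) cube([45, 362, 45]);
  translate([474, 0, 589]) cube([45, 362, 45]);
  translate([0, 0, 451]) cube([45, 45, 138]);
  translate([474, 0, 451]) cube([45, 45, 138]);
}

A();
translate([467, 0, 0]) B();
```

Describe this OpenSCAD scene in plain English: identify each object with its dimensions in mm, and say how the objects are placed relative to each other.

A is a four-legged stool. The seat is a 347×289×24 mm slab whose top surface is at z = 428 mm; four square legs, each 46×46 mm in cross-section, run from the floor (z = 0) to the underside of the seat, each flush with a corner of the seat.

B is a chair: 519×381 mm seat, 40 mm thick, top at z = 451 mm, on four 44 mm square corner legs flush with the seat edges. A 19 mm thick backrest slab spans the full seat width, extending 332 mm above the seat top, its back face flush with the seat's +y edge. Two armrests of 45×45 mm section run along each side from the seat's front edge to the front of the backrest, top faces 183 mm above the seat top and outer faces flush with the seat's x-edges; a 45×45 mm post under the front of each armrest stands on the seat at the front corner.

The chair is on the floor beside the stool on its +x side.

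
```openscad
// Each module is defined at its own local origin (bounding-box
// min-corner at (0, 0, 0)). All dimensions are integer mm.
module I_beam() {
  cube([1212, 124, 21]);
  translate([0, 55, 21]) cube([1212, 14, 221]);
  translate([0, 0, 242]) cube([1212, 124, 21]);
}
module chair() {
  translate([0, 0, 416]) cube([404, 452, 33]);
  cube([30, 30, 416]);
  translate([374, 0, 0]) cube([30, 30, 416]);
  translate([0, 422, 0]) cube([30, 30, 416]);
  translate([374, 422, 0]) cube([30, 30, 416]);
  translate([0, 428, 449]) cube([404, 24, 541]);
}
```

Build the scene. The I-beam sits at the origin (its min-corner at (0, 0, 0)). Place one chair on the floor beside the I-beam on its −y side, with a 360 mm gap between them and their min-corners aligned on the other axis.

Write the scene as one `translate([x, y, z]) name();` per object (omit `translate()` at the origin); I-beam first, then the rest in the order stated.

I_beam();
translate([0, -812, 0]) chair();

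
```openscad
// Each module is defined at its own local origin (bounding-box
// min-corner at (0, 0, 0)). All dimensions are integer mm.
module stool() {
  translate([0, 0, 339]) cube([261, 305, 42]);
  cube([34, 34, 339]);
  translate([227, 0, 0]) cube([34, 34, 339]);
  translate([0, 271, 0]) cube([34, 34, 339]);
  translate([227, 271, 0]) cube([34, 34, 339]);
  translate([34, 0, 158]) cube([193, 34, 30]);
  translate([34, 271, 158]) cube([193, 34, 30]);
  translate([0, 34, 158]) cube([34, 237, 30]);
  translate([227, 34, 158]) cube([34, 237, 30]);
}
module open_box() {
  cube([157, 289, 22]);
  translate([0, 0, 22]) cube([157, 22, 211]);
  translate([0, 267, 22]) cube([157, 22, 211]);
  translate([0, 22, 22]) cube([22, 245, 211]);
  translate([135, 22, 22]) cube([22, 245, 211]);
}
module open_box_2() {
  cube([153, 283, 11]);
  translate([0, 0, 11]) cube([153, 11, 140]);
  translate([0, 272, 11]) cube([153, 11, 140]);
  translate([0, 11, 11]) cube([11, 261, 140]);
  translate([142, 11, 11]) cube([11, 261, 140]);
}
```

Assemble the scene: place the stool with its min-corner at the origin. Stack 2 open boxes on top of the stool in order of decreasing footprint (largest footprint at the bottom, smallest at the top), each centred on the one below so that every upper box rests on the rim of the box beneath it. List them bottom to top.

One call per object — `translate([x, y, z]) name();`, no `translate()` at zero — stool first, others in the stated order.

stool();
translate([52, 8, 381]) open_box();
translate([54, 11, 614]) open_box_2();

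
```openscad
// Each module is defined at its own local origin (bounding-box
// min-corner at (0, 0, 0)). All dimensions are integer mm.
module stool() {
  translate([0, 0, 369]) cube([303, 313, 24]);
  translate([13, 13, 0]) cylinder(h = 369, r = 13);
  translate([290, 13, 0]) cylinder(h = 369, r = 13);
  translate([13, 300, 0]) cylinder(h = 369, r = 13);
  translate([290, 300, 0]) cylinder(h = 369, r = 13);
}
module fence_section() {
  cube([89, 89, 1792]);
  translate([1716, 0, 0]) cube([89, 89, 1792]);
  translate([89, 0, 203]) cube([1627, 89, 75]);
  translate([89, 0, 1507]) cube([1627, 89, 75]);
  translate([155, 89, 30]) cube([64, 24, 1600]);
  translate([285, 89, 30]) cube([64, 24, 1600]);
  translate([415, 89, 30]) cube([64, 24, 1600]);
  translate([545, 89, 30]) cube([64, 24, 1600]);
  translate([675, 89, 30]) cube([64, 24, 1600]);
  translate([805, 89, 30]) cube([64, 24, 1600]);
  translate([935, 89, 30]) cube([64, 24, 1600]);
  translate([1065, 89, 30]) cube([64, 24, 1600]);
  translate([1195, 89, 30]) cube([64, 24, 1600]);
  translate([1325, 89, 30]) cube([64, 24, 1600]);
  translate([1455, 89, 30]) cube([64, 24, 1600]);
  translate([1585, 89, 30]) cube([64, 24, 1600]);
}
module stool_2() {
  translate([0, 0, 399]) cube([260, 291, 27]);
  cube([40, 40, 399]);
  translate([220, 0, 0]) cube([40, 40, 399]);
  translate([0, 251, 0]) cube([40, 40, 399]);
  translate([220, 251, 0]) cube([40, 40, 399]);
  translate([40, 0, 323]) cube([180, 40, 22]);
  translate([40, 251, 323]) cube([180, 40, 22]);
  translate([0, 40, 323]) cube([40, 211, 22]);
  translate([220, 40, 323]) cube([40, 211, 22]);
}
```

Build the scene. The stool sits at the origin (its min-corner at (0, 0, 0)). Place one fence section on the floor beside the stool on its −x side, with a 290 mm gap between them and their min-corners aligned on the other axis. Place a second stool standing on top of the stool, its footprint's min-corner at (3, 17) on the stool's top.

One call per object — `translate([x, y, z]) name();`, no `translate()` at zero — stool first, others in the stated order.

stool();
translate([-2095, 0, 0]) fence_section();
translate([3, 17, 393]) stool_2();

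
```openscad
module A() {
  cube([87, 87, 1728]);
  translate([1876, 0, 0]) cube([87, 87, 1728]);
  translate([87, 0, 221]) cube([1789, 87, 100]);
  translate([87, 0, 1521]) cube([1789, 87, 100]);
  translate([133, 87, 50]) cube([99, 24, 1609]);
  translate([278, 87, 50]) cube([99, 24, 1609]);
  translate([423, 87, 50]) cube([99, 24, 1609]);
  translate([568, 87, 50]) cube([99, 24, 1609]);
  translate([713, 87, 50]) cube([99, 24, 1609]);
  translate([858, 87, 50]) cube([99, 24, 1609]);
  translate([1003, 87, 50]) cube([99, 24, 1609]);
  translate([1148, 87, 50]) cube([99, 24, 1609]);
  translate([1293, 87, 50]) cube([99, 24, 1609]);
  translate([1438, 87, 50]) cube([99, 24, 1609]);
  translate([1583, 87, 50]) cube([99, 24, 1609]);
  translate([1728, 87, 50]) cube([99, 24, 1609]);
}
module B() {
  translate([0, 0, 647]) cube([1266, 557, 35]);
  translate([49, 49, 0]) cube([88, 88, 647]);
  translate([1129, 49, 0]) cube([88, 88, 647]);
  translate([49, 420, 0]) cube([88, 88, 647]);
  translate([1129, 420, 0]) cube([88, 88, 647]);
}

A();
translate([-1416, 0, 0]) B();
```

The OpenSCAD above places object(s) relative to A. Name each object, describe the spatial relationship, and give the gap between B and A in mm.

A is a fence section. B is a table. The table is on the floor beside the fence section on its −x side. The gap between the table and the fence section is 150 mm.

The table's nearest face is 150 mm from the fence section's −x face.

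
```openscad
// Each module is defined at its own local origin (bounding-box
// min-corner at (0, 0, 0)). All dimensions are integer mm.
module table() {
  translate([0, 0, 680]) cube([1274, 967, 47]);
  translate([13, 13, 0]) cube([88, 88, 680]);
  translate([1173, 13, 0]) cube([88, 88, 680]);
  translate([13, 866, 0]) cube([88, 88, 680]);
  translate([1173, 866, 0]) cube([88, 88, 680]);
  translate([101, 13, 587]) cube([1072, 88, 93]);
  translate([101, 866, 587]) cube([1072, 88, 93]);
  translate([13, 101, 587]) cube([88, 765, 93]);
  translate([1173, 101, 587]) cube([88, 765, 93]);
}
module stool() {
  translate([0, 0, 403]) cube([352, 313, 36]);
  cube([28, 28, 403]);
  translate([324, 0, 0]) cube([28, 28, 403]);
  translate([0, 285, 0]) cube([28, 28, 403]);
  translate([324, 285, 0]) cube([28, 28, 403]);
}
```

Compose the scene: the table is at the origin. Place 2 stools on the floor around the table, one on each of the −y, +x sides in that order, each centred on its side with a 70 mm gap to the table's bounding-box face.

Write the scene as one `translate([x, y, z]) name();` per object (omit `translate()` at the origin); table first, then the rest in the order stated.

table();
translate([461, -383, 0]) stool();
translate([1344, 327, 0]) stool();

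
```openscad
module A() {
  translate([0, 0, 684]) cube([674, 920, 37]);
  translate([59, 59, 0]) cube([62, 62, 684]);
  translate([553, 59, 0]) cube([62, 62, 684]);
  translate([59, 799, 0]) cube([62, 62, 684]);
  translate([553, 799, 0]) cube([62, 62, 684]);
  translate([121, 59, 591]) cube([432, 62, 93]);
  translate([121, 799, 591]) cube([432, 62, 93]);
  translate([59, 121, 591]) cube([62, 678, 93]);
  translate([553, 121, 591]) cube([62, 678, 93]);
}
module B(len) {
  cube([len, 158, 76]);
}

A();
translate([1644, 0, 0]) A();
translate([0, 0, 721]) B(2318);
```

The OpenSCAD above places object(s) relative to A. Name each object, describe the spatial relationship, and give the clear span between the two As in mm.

Second table starts at x = 1644; first ends at x = 674; clear span = 1644 − 674 = 970 mm.

A is a table. B is a beam. A beam spans the tops of two tables. The clear span between the two tables is 970 mm.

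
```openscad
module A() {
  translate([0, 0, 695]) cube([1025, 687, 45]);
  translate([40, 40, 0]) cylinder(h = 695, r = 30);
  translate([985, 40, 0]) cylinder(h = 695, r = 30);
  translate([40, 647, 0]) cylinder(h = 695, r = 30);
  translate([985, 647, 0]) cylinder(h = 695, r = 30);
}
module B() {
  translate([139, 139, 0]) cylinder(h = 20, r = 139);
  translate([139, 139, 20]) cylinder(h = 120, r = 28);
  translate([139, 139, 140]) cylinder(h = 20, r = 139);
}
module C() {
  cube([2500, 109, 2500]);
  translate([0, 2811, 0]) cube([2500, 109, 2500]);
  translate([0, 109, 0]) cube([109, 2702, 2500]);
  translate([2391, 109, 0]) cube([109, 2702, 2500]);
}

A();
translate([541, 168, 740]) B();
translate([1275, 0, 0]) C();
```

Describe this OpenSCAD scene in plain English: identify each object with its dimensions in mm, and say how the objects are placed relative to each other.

A is a table with a 1025×687 mm rectangular top, 45 mm thick, top surface at z = 740 mm, supported by four round legs of 60 mm diameter, each leg's bounding box inset 10 mm from the nearest pair of top edges, running from the floor.

B is a spool: two coaxial disc flanges of radius 139 mm and thickness 20 mm, joined by a core cylinder of radius 28 mm and height 120 mm. The lower flange rests on z = 0 and the three cylinders share a vertical axis.

C is the wall frame of a small rectangular building: four walls, each 2500 mm tall and 109 mm thick, enclosing a footprint 2500 mm (x) by 2920 mm (y) outside-to-outside, with no floor or roof. The front and back walls (the −y and +y sides) span the full width; the two side walls fit between them.

The spool is on top of the table. The house frame is on the floor beside the table on its +x side.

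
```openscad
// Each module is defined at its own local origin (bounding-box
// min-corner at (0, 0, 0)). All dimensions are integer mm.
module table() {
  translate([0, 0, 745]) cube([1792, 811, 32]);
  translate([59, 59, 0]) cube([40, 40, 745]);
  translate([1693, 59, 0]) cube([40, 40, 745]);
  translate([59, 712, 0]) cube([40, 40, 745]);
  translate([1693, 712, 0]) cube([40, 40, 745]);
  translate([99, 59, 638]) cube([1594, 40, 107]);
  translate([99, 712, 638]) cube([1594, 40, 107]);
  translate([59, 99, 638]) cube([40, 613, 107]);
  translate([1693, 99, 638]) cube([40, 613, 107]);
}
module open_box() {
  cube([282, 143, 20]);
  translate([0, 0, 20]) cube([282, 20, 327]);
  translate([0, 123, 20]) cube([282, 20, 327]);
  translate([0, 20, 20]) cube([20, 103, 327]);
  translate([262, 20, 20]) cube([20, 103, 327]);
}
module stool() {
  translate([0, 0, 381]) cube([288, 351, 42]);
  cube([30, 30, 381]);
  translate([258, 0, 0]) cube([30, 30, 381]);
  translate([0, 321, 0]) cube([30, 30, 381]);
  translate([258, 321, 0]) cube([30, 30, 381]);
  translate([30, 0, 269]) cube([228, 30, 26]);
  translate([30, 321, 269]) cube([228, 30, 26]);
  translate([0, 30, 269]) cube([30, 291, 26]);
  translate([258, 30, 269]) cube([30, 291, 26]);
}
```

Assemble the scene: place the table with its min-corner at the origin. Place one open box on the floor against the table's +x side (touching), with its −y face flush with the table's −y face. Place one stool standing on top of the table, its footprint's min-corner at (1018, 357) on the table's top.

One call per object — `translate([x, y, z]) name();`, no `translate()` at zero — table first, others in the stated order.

table();
translate([1792, 0, 0]) open_box();
translate([1018, 357, 777]) stool();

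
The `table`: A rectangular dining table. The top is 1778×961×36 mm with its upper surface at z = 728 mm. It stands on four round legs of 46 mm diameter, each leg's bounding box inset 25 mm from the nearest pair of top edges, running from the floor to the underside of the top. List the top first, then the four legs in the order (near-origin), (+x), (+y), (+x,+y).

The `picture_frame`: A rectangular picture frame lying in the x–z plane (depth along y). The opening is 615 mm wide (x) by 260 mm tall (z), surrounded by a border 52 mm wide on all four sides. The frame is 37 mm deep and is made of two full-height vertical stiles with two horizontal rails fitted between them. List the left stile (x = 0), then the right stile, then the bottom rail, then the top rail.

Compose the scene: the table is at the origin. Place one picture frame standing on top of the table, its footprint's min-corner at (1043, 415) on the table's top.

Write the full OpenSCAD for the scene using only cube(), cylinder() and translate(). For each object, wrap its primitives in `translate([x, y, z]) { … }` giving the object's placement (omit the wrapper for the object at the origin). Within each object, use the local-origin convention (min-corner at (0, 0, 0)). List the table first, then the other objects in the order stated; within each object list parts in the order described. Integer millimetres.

translate([0, 0, 692]) cube([1778, 961, 36]);
translate([48, 48, 0]) cylinder(h = 692, r = 23);
translate([1730, 48, 0]) cylinder(h = 692, r = 23);
translate([48, 913, 0]) cylinder(h = 692, r = 23);
translate([1730, 913, 0]) cylinder(h = 692, r = 23);
translate([1043, 415, 728]) {
  cube([52, 37, 364]);
  translate([667, 0, 0]) cube([52, 37, 364]);
  translate([52, 0, 0]) cube([615, 37, 52]);
  translate([52, 0, 312]) cube([615, 37, 52]);
}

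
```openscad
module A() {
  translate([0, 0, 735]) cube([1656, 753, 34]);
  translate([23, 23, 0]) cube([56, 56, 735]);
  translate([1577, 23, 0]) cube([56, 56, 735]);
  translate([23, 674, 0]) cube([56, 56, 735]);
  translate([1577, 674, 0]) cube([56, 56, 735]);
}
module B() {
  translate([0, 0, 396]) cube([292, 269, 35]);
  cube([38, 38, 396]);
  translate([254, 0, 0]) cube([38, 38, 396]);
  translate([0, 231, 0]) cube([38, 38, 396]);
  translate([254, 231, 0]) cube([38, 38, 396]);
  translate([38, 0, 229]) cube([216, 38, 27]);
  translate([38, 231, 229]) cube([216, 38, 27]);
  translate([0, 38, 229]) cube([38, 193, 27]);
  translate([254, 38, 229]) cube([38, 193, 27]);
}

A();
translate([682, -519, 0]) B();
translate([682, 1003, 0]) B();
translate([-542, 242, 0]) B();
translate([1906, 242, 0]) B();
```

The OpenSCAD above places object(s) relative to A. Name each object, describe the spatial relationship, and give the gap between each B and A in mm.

A is a table. B is a stool. Four stools sit around the table at the −y, +y, −x, +x sides. The gap between each stool and the table is 250 mm.

Each stool's nearest face is 250 mm from the table's bounding box.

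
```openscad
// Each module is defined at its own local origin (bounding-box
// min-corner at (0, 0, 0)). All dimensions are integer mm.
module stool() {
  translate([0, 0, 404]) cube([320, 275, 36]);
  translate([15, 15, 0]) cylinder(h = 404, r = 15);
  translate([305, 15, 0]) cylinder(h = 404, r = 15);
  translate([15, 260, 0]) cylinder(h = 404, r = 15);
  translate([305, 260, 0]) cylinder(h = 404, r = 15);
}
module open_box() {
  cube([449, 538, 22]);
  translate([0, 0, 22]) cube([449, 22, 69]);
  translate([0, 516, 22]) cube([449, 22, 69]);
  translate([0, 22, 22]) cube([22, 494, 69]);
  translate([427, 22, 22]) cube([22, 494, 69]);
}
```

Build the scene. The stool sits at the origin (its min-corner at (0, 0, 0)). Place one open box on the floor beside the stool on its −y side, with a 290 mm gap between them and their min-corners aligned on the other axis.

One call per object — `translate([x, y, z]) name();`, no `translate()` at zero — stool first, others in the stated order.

stool();
translate([0, -828, 0]) open_box();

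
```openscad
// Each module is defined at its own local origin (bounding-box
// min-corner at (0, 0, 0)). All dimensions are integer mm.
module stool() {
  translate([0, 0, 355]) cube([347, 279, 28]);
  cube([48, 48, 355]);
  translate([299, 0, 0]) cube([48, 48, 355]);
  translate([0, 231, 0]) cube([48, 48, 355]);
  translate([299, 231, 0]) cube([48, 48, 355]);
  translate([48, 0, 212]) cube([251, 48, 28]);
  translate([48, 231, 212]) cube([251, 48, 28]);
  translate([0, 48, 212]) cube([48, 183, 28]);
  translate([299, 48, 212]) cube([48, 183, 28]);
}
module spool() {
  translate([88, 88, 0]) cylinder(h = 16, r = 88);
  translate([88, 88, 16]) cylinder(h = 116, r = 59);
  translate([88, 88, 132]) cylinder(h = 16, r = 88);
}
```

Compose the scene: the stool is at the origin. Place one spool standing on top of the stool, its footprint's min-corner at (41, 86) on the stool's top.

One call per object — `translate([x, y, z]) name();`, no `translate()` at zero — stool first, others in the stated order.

stool();
translate([41, 86, 383]) spool();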